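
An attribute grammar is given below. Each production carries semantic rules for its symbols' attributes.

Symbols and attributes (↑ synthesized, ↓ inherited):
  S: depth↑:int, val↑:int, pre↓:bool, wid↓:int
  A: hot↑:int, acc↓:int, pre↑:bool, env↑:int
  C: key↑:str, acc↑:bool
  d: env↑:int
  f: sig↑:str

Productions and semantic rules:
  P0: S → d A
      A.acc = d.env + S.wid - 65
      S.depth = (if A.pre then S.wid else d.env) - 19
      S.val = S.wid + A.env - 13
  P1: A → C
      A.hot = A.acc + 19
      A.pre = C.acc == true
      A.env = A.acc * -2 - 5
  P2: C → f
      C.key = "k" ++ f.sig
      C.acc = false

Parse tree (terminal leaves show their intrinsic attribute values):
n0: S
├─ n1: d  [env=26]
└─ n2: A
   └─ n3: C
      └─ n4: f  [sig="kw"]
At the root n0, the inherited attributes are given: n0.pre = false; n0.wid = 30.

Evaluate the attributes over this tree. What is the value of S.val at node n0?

1. n0.pre = false  [given at root]
2. n0.wid = 30  [given at root]
3. n1.env = 26  [terminal]
4. n2.acc = -9  [d.env + S.wid - 65]
5. n4.sig = "kw"  [terminal]
6. n3.key = "kkw"  ["k" ++ f.sig]
7. n3.acc = false  [false]
8. n2.hot = 10  [A.acc + 19]
9. n2.pre = false  [C.acc == true]
10. n2.env = 13  [A.acc * -2 - 5]
11. n0.depth = 7  [(if A.pre then S.wid else d.env) - 19]
12. n0.val = 30  [S.wid + A.env - 13]

30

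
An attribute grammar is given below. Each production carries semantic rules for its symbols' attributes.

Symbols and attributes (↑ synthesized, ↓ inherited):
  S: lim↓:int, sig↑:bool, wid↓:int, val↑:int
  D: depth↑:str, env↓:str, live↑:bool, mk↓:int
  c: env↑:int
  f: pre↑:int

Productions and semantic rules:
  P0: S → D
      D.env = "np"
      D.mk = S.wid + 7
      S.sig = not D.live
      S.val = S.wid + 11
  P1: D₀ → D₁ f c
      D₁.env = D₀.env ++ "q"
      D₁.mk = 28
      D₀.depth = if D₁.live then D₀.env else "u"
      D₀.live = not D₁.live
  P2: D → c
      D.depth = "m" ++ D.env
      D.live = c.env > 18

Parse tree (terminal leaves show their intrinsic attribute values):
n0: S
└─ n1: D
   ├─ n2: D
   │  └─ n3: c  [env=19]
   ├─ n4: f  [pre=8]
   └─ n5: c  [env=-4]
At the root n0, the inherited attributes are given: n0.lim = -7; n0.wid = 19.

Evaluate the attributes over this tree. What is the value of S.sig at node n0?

true

1. n0.lim = -7  [given at root]
2. n0.wid = 19  [given at root]
3. n1.env = "np"  ["np"]
4. n1.mk = 26  [S.wid + 7]
5. n2.env = "npq"  [D₀.env ++ "q"]
6. n2.mk = 28  [28]
7. n3.env = 19  [terminal]
8. n2.depth = "mnpq"  ["m" ++ D.env]
9. n2.live = true  [c.env > 18]
10. n4.pre = 8  [terminal]
11. n5.env = -4  [terminal]
12. n1.depth = "np"  [if D₁.live then D₀.env else "u"]
13. n1.live = false  [not D₁.live]
14. n0.sig = true  [not D.live]
15. n0.val = 30  [S.wid + 11]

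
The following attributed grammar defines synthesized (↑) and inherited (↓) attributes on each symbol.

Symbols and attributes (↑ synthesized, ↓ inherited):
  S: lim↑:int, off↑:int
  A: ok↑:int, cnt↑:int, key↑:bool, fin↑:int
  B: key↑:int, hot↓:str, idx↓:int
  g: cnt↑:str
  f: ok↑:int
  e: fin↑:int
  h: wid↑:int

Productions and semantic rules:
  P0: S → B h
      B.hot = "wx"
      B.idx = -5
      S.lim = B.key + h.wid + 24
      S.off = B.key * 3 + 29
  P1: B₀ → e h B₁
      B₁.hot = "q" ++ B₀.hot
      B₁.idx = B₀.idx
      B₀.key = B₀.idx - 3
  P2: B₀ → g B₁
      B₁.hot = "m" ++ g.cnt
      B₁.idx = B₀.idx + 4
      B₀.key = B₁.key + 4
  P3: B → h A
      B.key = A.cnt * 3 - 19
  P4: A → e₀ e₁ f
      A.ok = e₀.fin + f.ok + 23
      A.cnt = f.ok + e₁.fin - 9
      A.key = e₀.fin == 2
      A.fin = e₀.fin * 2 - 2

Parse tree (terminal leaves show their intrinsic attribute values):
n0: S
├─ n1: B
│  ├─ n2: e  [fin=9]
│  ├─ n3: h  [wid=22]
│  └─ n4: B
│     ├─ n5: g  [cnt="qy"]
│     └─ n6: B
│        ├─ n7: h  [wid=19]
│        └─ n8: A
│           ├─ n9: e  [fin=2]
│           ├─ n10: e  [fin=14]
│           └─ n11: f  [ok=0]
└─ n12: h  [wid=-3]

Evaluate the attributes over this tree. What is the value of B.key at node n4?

1. n1.hot = "wx"  ["wx"]
2. n1.idx = -5  [-5]
3. n2.fin = 9  [terminal]
4. n3.wid = 22  [terminal]
5. n4.hot = "qwx"  ["q" ++ B₀.hot]
6. n4.idx = -5  [B₀.idx]
7. n5.cnt = "qy"  [terminal]
8. n6.hot = "mqy"  ["m" ++ g.cnt]
9. n6.idx = -1  [B₀.idx + 4]
10. n7.wid = 19  [terminal]
11. n9.fin = 2  [terminal]
12. n10.fin = 14  [terminal]
13. n11.ok = 0  [terminal]
14. n8.ok = 25  [e₀.fin + f.ok + 23]
15. n8.cnt = 5  [f.ok + e₁.fin - 9]
16. n8.key = true  [e₀.fin == 2]
17. n8.fin = 2  [e₀.fin * 2 - 2]
18. n6.key = -4  [A.cnt * 3 - 19]
19. n4.key = 0  [B₁.key + 4]
20. n1.key = -8  [B₀.idx - 3]
21. n12.wid = -3  [terminal]
22. n0.lim = 13  [B.key + h.wid + 24]
23. n0.off = 5  [B.key * 3 + 29]

0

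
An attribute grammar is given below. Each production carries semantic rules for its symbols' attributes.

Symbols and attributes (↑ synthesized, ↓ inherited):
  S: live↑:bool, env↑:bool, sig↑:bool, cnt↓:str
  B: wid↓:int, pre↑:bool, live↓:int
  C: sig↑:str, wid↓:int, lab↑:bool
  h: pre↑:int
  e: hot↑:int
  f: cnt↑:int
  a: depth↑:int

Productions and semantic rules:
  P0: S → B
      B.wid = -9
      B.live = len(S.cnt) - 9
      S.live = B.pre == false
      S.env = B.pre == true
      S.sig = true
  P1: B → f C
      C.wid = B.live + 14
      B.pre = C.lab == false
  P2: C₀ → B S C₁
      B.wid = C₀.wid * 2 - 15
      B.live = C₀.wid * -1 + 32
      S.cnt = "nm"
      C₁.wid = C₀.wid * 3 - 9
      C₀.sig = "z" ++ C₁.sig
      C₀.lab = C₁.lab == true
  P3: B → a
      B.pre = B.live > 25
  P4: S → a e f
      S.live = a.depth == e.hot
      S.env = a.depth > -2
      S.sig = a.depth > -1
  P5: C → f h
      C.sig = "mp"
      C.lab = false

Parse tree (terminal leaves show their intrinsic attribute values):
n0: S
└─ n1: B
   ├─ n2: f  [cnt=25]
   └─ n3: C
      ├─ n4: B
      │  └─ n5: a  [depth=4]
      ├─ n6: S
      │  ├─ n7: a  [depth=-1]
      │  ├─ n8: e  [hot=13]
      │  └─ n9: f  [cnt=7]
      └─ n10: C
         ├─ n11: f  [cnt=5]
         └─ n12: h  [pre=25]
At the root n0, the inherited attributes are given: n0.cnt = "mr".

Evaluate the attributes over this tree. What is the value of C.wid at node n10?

12

1. n0.cnt = "mr"  [given at root]
2. n1.wid = -9  [-9]
3. n1.live = -7  [len(S.cnt) - 9]
4. n2.cnt = 25  [terminal]
5. n3.wid = 7  [B.live + 14]
6. n4.wid = -1  [C₀.wid * 2 - 15]
7. n4.live = 25  [C₀.wid * -1 + 32]
8. n5.depth = 4  [terminal]
9. n4.pre = false  [B.live > 25]
10. n6.cnt = "nm"  ["nm"]
11. n7.depth = -1  [terminal]
12. n8.hot = 13  [terminal]
13. n9.cnt = 7  [terminal]
14. n6.live = false  [a.depth == e.hot]
15. n6.env = true  [a.depth > -2]
16. n6.sig = false  [a.depth > -1]
17. n10.wid = 12  [C₀.wid * 3 - 9]
18. n11.cnt = 5  [terminal]
19. n12.pre = 25  [terminal]
20. n10.sig = "mp"  ["mp"]
21. n10.lab = false  [false]
22. n3.sig = "zmp"  ["z" ++ C₁.sig]
23. n3.lab = false  [C₁.lab == true]
24. n1.pre = true  [C.lab == false]
25. n0.live = false  [B.pre == false]
26. n0.env = true  [B.pre == true]
27. n0.sig = true  [true]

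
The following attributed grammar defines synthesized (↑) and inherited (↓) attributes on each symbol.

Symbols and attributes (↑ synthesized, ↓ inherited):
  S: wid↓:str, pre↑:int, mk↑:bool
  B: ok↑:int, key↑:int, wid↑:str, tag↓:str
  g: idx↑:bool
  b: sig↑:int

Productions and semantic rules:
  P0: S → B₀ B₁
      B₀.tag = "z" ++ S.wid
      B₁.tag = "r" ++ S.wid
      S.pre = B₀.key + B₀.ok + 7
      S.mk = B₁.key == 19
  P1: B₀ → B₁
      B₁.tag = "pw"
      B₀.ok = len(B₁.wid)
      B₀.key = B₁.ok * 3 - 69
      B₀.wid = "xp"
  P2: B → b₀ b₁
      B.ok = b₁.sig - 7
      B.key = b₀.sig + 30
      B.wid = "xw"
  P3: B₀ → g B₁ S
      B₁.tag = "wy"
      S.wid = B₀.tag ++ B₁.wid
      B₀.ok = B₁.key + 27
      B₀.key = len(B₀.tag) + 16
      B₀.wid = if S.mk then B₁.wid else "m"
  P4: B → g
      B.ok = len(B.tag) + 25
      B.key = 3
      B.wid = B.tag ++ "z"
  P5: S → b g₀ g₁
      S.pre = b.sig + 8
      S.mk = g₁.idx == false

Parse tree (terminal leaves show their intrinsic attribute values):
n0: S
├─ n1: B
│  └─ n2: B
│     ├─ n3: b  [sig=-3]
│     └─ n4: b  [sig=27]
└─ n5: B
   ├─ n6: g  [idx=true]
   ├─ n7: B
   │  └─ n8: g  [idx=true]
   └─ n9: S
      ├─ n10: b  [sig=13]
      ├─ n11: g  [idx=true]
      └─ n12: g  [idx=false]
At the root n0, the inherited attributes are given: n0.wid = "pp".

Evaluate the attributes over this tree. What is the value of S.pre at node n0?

0

1. n0.wid = "pp"  [given at root]
2. n1.tag = "zpp"  ["z" ++ S.wid]
3. n2.tag = "pw"  ["pw"]
4. n3.sig = -3  [terminal]
5. n4.sig = 27  [terminal]
6. n2.ok = 20  [b₁.sig - 7]
7. n2.key = 27  [b₀.sig + 30]
8. n2.wid = "xw"  ["xw"]
9. n1.ok = 2  [len(B₁.wid)]
10. n1.key = -9  [B₁.ok * 3 - 69]
11. n1.wid = "xp"  ["xp"]
12. n5.tag = "rpp"  ["r" ++ S.wid]
13. n6.idx = true  [terminal]
14. n7.tag = "wy"  ["wy"]
15. n8.idx = true  [terminal]
16. n7.ok = 27  [len(B.tag) + 25]
17. n7.key = 3  [3]
18. n7.wid = "wyz"  [B.tag ++ "z"]
19. n9.wid = "rppwyz"  [B₀.tag ++ B₁.wid]
20. n10.sig = 13  [terminal]
21. n11.idx = true  [terminal]
22. n12.idx = false  [terminal]
23. n9.pre = 21  [b.sig + 8]
24. n9.mk = true  [g₁.idx == false]
25. n5.ok = 30  [B₁.key + 27]
26. n5.key = 19  [len(B₀.tag) + 16]
27. n5.wid = "wyz"  [if S.mk then B₁.wid else "m"]
28. n0.pre = 0  [B₀.key + B₀.ok + 7]
29. n0.mk = true  [B₁.key == 19]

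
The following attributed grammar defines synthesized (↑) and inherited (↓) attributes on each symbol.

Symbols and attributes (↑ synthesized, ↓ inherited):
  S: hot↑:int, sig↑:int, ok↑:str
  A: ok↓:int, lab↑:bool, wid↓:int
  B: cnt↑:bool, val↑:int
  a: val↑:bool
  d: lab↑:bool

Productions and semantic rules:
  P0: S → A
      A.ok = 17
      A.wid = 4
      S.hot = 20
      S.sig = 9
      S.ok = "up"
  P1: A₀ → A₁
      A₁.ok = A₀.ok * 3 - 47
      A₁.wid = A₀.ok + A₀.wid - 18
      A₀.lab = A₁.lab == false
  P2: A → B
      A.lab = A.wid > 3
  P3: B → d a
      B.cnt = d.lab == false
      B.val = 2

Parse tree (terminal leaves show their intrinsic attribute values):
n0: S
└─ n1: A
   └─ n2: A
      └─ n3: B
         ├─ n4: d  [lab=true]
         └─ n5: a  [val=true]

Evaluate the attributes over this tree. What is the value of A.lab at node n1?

1. n1.ok = 17  [17]
2. n1.wid = 4  [4]
3. n2.ok = 4  [A₀.ok * 3 - 47]
4. n2.wid = 3  [A₀.ok + A₀.wid - 18]
5. n4.lab = true  [terminal]
6. n5.val = true  [terminal]
7. n3.cnt = false  [d.lab == false]
8. n3.val = 2  [2]
9. n2.lab = false  [A.wid > 3]
10. n1.lab = true  [A₁.lab == false]
11. n0.hot = 20  [20]
12. n0.sig = 9  [9]
13. n0.ok = "up"  ["up"]

true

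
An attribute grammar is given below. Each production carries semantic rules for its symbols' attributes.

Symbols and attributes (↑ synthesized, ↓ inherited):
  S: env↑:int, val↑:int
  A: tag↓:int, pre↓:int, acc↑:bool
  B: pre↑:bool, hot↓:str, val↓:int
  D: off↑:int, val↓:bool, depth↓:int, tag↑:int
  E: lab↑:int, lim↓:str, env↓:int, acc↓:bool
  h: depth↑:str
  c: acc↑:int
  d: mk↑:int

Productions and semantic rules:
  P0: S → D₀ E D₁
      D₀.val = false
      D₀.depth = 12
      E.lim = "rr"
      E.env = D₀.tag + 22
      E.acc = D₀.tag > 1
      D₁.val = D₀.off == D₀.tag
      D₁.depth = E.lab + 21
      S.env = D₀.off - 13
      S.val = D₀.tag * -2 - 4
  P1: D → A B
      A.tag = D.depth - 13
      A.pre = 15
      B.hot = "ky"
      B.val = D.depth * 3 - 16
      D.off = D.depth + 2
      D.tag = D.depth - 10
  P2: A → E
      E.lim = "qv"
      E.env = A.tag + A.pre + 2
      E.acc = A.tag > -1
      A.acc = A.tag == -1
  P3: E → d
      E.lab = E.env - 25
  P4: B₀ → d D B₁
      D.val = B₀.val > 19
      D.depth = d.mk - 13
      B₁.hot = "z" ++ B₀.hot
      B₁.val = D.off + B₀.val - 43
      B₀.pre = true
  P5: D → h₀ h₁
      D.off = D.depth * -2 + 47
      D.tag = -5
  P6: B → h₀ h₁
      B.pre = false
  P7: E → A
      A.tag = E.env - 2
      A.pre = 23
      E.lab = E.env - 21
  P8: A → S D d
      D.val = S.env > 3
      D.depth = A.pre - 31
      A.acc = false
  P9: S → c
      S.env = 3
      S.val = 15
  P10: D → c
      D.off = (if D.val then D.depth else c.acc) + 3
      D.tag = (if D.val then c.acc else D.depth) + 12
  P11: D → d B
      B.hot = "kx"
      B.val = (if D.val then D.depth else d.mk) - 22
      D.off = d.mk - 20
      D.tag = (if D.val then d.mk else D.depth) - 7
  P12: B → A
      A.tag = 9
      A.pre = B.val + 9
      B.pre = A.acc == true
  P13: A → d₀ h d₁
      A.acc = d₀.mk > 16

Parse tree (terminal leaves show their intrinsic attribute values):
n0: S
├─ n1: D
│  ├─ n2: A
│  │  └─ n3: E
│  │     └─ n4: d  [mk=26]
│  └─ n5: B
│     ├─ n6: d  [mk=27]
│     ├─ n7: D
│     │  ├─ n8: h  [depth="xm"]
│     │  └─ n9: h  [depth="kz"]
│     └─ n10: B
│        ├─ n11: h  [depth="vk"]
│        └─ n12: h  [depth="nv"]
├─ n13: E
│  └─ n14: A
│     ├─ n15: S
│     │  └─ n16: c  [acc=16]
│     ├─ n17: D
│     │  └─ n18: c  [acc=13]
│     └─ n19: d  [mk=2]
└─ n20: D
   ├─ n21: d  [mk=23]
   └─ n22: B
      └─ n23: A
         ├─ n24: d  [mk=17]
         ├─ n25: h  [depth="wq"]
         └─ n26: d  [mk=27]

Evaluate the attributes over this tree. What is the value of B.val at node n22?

1

1. n1.val = false  [false]
2. n1.depth = 12  [12]
3. n2.tag = -1  [D.depth - 13]
4. n2.pre = 15  [15]
5. n3.lim = "qv"  ["qv"]
6. n3.env = 16  [A.tag + A.pre + 2]
7. n3.acc = false  [A.tag > -1]
8. n4.mk = 26  [terminal]
9. n3.lab = -9  [E.env - 25]
10. n2.acc = true  [A.tag == -1]
11. n5.hot = "ky"  ["ky"]
12. n5.val = 20  [D.depth * 3 - 16]
13. n6.mk = 27  [terminal]
14. n7.val = true  [B₀.val > 19]
15. n7.depth = 14  [d.mk - 13]
16. n8.depth = "xm"  [terminal]
17. n9.depth = "kz"  [terminal]
18. n7.off = 19  [D.depth * -2 + 47]
19. n7.tag = -5  [-5]
20. n10.hot = "zky"  ["z" ++ B₀.hot]
21. n10.val = -4  [D.off + B₀.val - 43]
22. n11.depth = "vk"  [terminal]
23. n12.depth = "nv"  [terminal]
24. n10.pre = false  [false]
25. n5.pre = true  [true]
26. n1.off = 14  [D.depth + 2]
27. n1.tag = 2  [D.depth - 10]
28. n13.lim = "rr"  ["rr"]
29. n13.env = 24  [D₀.tag + 22]
30. n13.acc = true  [D₀.tag > 1]
31. n14.tag = 22  [E.env - 2]
32. n14.pre = 23  [23]
33. n16.acc = 16  [terminal]
34. n15.env = 3  [3]
35. n15.val = 15  [15]
36. n17.val = false  [S.env > 3]
37. n17.depth = -8  [A.pre - 31]
38. n18.acc = 13  [terminal]
39. n17.off = 16  [(if D.val then D.depth else c.acc) + 3]
40. n17.tag = 4  [(if D.val then c.acc else D.depth) + 12]
41. n19.mk = 2  [terminal]
42. n14.acc = false  [false]
43. n13.lab = 3  [E.env - 21]
44. n20.val = false  [D₀.off == D₀.tag]
45. n20.depth = 24  [E.lab + 21]
46. n21.mk = 23  [terminal]
47. n22.hot = "kx"  ["kx"]
48. n22.val = 1  [(if D.val then D.depth else d.mk) - 22]
49. n23.tag = 9  [9]
50. n23.pre = 10  [B.val + 9]
51. n24.mk = 17  [terminal]
52. n25.depth = "wq"  [terminal]
53. n26.mk = 27  [terminal]
54. n23.acc = true  [d₀.mk > 16]
55. n22.pre = true  [A.acc == true]
56. n20.off = 3  [d.mk - 20]
57. n20.tag = 17  [(if D.val then d.mk else D.depth) - 7]
58. n0.env = 1  [D₀.off - 13]
59. n0.val = -8  [D₀.tag * -2 - 4]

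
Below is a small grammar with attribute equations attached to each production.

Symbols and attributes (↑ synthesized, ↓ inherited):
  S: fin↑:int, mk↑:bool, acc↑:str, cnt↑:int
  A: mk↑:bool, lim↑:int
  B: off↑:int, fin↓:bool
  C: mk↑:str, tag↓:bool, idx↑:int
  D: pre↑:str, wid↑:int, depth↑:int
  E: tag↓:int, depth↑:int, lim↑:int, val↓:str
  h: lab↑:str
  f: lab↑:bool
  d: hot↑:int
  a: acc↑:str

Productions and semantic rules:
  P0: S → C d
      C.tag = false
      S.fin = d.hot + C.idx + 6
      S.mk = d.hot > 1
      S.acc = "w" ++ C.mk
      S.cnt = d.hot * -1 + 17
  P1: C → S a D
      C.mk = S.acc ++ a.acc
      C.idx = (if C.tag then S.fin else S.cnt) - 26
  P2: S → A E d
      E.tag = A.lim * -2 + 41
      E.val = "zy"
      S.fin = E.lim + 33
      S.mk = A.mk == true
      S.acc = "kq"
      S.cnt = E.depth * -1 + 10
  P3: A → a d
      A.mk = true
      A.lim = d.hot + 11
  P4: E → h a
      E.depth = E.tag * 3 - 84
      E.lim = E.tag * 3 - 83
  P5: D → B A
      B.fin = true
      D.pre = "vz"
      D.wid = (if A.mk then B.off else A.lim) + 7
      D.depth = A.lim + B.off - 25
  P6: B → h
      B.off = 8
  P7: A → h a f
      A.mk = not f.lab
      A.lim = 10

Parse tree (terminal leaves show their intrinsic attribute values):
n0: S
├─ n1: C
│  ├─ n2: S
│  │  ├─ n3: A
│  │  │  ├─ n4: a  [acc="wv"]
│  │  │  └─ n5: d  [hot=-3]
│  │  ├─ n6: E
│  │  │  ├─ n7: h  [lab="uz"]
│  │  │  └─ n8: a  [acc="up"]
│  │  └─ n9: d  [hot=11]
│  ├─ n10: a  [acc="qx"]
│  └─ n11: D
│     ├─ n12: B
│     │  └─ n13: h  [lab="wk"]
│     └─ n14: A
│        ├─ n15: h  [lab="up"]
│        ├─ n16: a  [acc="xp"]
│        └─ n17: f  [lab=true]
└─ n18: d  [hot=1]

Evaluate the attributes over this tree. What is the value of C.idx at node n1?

-7

1. n1.tag = false  [false]
2. n4.acc = "wv"  [terminal]
3. n5.hot = -3  [terminal]
4. n3.mk = true  [true]
5. n3.lim = 8  [d.hot + 11]
6. n6.tag = 25  [A.lim * -2 + 41]
7. n6.val = "zy"  ["zy"]
8. n7.lab = "uz"  [terminal]
9. n8.acc = "up"  [terminal]
10. n6.depth = -9  [E.tag * 3 - 84]
11. n6.lim = -8  [E.tag * 3 - 83]
12. n9.hot = 11  [terminal]
13. n2.fin = 25  [E.lim + 33]
14. n2.mk = true  [A.mk == true]
15. n2.acc = "kq"  ["kq"]
16. n2.cnt = 19  [E.depth * -1 + 10]
17. n10.acc = "qx"  [terminal]
18. n12.fin = true  [true]
19. n13.lab = "wk"  [terminal]
20. n12.off = 8  [8]
21. n15.lab = "up"  [terminal]
22. n16.acc = "xp"  [terminal]
23. n17.lab = true  [terminal]
24. n14.mk = false  [not f.lab]
25. n14.lim = 10  [10]
26. n11.pre = "vz"  ["vz"]
27. n11.wid = 17  [(if A.mk then B.off else A.lim) + 7]
28. n11.depth = -7  [A.lim + B.off - 25]
29. n1.mk = "kqqx"  [S.acc ++ a.acc]
30. n1.idx = -7  [(if C.tag then S.fin else S.cnt) - 26]
31. n18.hot = 1  [terminal]
32. n0.fin = 0  [d.hot + C.idx + 6]
33. n0.mk = false  [d.hot > 1]
34. n0.acc = "wkqqx"  ["w" ++ C.mk]
35. n0.cnt = 16  [d.hot * -1 + 17]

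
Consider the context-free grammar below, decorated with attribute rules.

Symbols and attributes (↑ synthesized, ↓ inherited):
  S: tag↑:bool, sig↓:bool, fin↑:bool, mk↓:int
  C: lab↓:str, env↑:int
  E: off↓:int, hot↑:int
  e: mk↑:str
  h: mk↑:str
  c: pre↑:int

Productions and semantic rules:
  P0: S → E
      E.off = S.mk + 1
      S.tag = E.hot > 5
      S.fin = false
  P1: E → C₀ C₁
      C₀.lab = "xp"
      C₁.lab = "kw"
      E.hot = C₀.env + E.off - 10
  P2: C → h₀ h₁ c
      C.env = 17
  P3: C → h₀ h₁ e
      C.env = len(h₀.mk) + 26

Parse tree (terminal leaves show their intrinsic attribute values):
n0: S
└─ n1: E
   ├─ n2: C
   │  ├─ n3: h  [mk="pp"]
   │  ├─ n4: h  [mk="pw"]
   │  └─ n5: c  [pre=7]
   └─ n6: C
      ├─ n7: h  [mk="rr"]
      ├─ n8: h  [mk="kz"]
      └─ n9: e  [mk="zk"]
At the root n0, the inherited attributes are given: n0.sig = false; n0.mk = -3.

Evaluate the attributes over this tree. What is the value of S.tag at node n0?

1. n0.sig = false  [given at root]
2. n0.mk = -3  [given at root]
3. n1.off = -2  [S.mk + 1]
4. n2.lab = "xp"  ["xp"]
5. n3.mk = "pp"  [terminal]
6. n4.mk = "pw"  [terminal]
7. n5.pre = 7  [terminal]
8. n2.env = 17  [17]
9. n6.lab = "kw"  ["kw"]
10. n7.mk = "rr"  [terminal]
11. n8.mk = "kz"  [terminal]
12. n9.mk = "zk"  [terminal]
13. n6.env = 28  [len(h₀.mk) + 26]
14. n1.hot = 5  [C₀.env + E.off - 10]
15. n0.tag = false  [E.hot > 5]
16. n0.fin = false  [false]

false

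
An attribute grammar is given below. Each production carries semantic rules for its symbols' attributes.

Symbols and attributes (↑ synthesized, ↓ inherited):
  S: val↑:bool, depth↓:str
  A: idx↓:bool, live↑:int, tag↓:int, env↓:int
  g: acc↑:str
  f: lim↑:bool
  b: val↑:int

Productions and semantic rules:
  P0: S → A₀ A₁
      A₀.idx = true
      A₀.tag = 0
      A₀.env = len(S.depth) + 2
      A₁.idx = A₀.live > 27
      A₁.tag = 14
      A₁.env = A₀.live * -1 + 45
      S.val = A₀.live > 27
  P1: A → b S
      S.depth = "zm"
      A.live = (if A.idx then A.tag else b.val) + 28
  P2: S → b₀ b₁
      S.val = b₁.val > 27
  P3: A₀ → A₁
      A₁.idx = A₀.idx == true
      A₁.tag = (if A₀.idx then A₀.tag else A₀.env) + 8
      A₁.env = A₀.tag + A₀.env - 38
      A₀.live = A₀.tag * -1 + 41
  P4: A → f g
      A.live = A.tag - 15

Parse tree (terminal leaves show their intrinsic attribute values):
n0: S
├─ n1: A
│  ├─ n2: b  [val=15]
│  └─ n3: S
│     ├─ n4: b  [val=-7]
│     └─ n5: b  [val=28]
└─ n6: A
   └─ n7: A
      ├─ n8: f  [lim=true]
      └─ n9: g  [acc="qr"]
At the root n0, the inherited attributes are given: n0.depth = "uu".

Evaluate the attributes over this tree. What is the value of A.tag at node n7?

22

1. n0.depth = "uu"  [given at root]
2. n1.idx = true  [true]
3. n1.tag = 0  [0]
4. n1.env = 4  [len(S.depth) + 2]
5. n2.val = 15  [terminal]
6. n3.depth = "zm"  ["zm"]
7. n4.val = -7  [terminal]
8. n5.val = 28  [terminal]
9. n3.val = true  [b₁.val > 27]
10. n1.live = 28  [(if A.idx then A.tag else b.val) + 28]
11. n6.idx = true  [A₀.live > 27]
12. n6.tag = 14  [14]
13. n6.env = 17  [A₀.live * -1 + 45]
14. n7.idx = true  [A₀.idx == true]
15. n7.tag = 22  [(if A₀.idx then A₀.tag else A₀.env) + 8]
16. n7.env = -7  [A₀.tag + A₀.env - 38]
17. n8.lim = true  [terminal]
18. n9.acc = "qr"  [terminal]
19. n7.live = 7  [A.tag - 15]
20. n6.live = 27  [A₀.tag * -1 + 41]
21. n0.val = true  [A₀.live > 27]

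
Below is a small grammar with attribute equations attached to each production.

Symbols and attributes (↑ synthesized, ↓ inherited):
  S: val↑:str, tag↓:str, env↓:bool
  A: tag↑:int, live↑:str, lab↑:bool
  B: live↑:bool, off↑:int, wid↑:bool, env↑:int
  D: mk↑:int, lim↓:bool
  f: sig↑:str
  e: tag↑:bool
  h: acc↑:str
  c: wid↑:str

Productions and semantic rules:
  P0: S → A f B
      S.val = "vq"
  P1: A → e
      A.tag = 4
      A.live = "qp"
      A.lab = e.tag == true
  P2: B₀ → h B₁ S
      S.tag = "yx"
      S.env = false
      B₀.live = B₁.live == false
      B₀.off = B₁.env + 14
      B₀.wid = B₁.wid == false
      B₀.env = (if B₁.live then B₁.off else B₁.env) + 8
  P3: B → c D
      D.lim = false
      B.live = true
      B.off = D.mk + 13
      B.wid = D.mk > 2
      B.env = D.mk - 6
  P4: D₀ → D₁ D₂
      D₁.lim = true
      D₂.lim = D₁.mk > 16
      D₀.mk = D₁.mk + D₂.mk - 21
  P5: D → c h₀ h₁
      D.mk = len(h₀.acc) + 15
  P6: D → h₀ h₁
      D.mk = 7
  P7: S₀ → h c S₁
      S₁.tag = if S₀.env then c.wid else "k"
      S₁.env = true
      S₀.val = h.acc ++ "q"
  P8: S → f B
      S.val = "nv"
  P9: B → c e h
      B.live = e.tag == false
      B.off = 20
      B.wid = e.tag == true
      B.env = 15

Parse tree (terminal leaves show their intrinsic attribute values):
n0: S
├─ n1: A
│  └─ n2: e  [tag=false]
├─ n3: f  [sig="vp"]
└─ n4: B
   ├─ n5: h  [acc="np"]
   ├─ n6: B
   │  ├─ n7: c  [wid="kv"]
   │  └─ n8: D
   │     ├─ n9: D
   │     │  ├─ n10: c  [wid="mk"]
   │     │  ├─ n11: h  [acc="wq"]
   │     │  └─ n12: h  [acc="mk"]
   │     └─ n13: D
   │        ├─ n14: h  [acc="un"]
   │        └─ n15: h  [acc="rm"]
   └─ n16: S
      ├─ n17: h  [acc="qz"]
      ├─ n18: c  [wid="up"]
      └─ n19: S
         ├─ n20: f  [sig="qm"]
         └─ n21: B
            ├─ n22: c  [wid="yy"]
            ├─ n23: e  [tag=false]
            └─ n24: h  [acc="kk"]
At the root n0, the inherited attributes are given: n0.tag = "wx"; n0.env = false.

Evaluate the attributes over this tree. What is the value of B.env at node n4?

24

1. n0.tag = "wx"  [given at root]
2. n0.env = false  [given at root]
3. n2.tag = false  [terminal]
4. n1.tag = 4  [4]
5. n1.live = "qp"  ["qp"]
6. n1.lab = false  [e.tag == true]
7. n3.sig = "vp"  [terminal]
8. n5.acc = "np"  [terminal]
9. n7.wid = "kv"  [terminal]
10. n8.lim = false  [false]
11. n9.lim = true  [true]
12. n10.wid = "mk"  [terminal]
13. n11.acc = "wq"  [terminal]
14. n12.acc = "mk"  [terminal]
15. n9.mk = 17  [len(h₀.acc) + 15]
16. n13.lim = true  [D₁.mk > 16]
17. n14.acc = "un"  [terminal]
18. n15.acc = "rm"  [terminal]
19. n13.mk = 7  [7]
20. n8.mk = 3  [D₁.mk + D₂.mk - 21]
21. n6.live = true  [true]
22. n6.off = 16  [D.mk + 13]
23. n6.wid = true  [D.mk > 2]
24. n6.env = -3  [D.mk - 6]
25. n16.tag = "yx"  ["yx"]
26. n16.env = false  [false]
27. n17.acc = "qz"  [terminal]
28. n18.wid = "up"  [terminal]
29. n19.tag = "k"  [if S₀.env then c.wid else "k"]
30. n19.env = true  [true]
31. n20.sig = "qm"  [terminal]
32. n22.wid = "yy"  [terminal]
33. n23.tag = false  [terminal]
34. n24.acc = "kk"  [terminal]
35. n21.live = true  [e.tag == false]
36. n21.off = 20  [20]
37. n21.wid = false  [e.tag == true]
38. n21.env = 15  [15]
39. n19.val = "nv"  ["nv"]
40. n16.val = "qzq"  [h.acc ++ "q"]
41. n4.live = false  [B₁.live == false]
42. n4.off = 11  [B₁.env + 14]
43. n4.wid = false  [B₁.wid == false]
44. n4.env = 24  [(if B₁.live then B₁.off else B₁.env) + 8]
45. n0.val = "vq"  ["vq"]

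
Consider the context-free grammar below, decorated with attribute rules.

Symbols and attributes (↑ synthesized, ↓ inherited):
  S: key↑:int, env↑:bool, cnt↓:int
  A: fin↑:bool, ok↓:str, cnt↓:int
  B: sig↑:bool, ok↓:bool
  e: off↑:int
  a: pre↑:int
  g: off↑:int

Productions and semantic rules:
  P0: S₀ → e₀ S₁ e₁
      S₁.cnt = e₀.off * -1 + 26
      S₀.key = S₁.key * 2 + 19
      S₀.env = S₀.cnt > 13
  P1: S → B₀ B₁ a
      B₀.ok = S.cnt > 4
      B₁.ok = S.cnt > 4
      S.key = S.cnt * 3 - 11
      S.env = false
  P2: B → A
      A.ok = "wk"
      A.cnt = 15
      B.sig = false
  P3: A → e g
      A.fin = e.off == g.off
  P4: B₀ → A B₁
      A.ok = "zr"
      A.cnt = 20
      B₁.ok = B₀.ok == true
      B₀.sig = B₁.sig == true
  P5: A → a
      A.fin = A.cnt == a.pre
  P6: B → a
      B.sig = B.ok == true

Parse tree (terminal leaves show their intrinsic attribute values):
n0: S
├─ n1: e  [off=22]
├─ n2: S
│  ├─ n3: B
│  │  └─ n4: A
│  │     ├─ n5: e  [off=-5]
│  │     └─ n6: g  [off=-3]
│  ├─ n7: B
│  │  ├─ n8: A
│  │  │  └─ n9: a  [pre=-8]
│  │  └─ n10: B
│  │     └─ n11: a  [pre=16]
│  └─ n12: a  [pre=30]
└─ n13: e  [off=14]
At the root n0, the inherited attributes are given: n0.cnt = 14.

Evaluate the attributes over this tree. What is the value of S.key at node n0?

21

1. n0.cnt = 14  [given at root]
2. n1.off = 22  [terminal]
3. n2.cnt = 4  [e₀.off * -1 + 26]
4. n3.ok = false  [S.cnt > 4]
5. n4.ok = "wk"  ["wk"]
6. n4.cnt = 15  [15]
7. n5.off = -5  [terminal]
8. n6.off = -3  [terminal]
9. n4.fin = false  [e.off == g.off]
10. n3.sig = false  [false]
11. n7.ok = false  [S.cnt > 4]
12. n8.ok = "zr"  ["zr"]
13. n8.cnt = 20  [20]
14. n9.pre = -8  [terminal]
15. n8.fin = false  [A.cnt == a.pre]
16. n10.ok = false  [B₀.ok == true]
17. n11.pre = 16  [terminal]
18. n10.sig = false  [B.ok == true]
19. n7.sig = false  [B₁.sig == true]
20. n12.pre = 30  [terminal]
21. n2.key = 1  [S.cnt * 3 - 11]
22. n2.env = false  [false]
23. n13.off = 14  [terminal]
24. n0.key = 21  [S₁.key * 2 + 19]
25. n0.env = true  [S₀.cnt > 13]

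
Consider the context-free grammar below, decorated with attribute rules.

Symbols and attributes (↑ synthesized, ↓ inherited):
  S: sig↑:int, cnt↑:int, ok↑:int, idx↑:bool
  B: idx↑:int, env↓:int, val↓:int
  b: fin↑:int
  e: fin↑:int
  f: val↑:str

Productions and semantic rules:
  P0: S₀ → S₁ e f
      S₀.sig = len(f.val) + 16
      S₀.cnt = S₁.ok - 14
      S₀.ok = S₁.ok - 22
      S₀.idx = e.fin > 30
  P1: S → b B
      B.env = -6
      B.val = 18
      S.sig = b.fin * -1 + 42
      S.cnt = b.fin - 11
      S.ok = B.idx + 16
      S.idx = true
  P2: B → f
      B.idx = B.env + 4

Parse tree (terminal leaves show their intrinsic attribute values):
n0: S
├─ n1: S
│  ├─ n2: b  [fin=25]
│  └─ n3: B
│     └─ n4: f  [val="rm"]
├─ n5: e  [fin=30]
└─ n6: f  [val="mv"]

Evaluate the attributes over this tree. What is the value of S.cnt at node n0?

1. n2.fin = 25  [terminal]
2. n3.env = -6  [-6]
3. n3.val = 18  [18]
4. n4.val = "rm"  [terminal]
5. n3.idx = -2  [B.env + 4]
6. n1.sig = 17  [b.fin * -1 + 42]
7. n1.cnt = 14  [b.fin - 11]
8. n1.ok = 14  [B.idx + 16]
9. n1.idx = true  [true]
10. n5.fin = 30  [terminal]
11. n6.val = "mv"  [terminal]
12. n0.sig = 18  [len(f.val) + 16]
13. n0.cnt = 0  [S₁.ok - 14]
14. n0.ok = -8  [S₁.ok - 22]
15. n0.idx = false  [e.fin > 30]

0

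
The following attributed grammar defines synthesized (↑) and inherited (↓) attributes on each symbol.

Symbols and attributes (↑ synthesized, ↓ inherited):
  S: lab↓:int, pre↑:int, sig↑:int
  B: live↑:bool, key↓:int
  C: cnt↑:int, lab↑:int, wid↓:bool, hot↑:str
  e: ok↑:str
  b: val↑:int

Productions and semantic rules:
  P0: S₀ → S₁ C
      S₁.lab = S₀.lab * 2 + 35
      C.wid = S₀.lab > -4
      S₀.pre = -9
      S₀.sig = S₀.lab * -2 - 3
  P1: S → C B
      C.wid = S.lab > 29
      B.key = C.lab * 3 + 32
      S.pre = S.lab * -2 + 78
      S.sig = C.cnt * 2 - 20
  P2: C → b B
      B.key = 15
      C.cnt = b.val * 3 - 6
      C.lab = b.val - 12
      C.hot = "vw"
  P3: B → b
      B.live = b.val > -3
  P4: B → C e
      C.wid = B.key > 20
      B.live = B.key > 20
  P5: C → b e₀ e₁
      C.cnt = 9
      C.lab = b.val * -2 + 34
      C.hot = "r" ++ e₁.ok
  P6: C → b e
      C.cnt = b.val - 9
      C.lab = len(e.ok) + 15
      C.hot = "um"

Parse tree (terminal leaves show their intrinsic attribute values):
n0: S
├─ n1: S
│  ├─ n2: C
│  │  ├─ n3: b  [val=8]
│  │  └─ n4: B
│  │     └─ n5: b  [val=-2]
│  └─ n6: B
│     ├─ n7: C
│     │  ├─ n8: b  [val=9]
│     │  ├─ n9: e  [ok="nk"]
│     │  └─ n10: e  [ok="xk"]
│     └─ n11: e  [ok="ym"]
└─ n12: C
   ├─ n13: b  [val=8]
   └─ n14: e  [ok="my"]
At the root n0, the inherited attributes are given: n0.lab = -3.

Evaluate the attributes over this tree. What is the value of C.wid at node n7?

false

1. n0.lab = -3  [given at root]
2. n1.lab = 29  [S₀.lab * 2 + 35]
3. n2.wid = false  [S.lab > 29]
4. n3.val = 8  [terminal]
5. n4.key = 15  [15]
6. n5.val = -2  [terminal]
7. n4.live = true  [b.val > -3]
8. n2.cnt = 18  [b.val * 3 - 6]
9. n2.lab = -4  [b.val - 12]
10. n2.hot = "vw"  ["vw"]
11. n6.key = 20  [C.lab * 3 + 32]
12. n7.wid = false  [B.key > 20]
13. n8.val = 9  [terminal]
14. n9.ok = "nk"  [terminal]
15. n10.ok = "xk"  [terminal]
16. n7.cnt = 9  [9]
17. n7.lab = 16  [b.val * -2 + 34]
18. n7.hot = "rxk"  ["r" ++ e₁.ok]
19. n11.ok = "ym"  [terminal]
20. n6.live = false  [B.key > 20]
21. n1.pre = 20  [S.lab * -2 + 78]
22. n1.sig = 16  [C.cnt * 2 - 20]
23. n12.wid = true  [S₀.lab > -4]
24. n13.val = 8  [terminal]
25. n14.ok = "my"  [terminal]
26. n12.cnt = -1  [b.val - 9]
27. n12.lab = 17  [len(e.ok) + 15]
28. n12.hot = "um"  ["um"]
29. n0.pre = -9  [-9]
30. n0.sig = 3  [S₀.lab * -2 - 3]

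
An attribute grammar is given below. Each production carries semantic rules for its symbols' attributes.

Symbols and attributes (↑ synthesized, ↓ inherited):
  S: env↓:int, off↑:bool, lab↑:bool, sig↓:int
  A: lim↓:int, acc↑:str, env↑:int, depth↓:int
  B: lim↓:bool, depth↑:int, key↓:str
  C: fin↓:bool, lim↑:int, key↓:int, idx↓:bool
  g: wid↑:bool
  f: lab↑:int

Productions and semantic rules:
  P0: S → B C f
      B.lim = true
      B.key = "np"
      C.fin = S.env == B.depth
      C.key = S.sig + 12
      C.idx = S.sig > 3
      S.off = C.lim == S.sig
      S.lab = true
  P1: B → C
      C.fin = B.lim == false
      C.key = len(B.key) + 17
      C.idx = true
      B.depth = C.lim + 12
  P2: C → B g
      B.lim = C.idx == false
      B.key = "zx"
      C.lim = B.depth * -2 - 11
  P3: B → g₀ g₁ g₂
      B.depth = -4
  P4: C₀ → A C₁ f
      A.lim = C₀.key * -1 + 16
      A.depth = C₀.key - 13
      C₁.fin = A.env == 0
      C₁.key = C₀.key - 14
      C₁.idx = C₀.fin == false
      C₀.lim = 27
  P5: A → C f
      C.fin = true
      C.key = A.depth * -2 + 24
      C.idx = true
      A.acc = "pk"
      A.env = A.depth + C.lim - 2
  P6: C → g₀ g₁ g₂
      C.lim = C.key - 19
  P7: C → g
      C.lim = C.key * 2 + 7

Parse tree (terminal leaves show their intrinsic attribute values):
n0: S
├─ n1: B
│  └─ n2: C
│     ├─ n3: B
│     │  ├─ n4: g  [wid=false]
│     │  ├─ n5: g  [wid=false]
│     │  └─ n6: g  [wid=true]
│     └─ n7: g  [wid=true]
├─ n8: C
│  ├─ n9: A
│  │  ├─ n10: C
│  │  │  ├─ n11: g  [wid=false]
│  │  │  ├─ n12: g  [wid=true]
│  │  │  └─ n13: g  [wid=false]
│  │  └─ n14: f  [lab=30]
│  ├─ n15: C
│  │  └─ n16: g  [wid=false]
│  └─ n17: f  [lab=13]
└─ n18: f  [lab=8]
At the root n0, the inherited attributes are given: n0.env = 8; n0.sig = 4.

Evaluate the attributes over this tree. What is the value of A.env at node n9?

0

1. n0.env = 8  [given at root]
2. n0.sig = 4  [given at root]
3. n1.lim = true  [true]
4. n1.key = "np"  ["np"]
5. n2.fin = false  [B.lim == false]
6. n2.key = 19  [len(B.key) + 17]
7. n2.idx = true  [true]
8. n3.lim = false  [C.idx == false]
9. n3.key = "zx"  ["zx"]
10. n4.wid = false  [terminal]
11. n5.wid = false  [terminal]
12. n6.wid = true  [terminal]
13. n3.depth = -4  [-4]
14. n7.wid = true  [terminal]
15. n2.lim = -3  [B.depth * -2 - 11]
16. n1.depth = 9  [C.lim + 12]
17. n8.fin = false  [S.env == B.depth]
18. n8.key = 16  [S.sig + 12]
19. n8.idx = true  [S.sig > 3]
20. n9.lim = 0  [C₀.key * -1 + 16]
21. n9.depth = 3  [C₀.key - 13]
22. n10.fin = true  [true]
23. n10.key = 18  [A.depth * -2 + 24]
24. n10.idx = true  [true]
25. n11.wid = false  [terminal]
26. n12.wid = true  [terminal]
27. n13.wid = false  [terminal]
28. n10.lim = -1  [C.key - 19]
29. n14.lab = 30  [terminal]
30. n9.acc = "pk"  ["pk"]
31. n9.env = 0  [A.depth + C.lim - 2]
32. n15.fin = true  [A.env == 0]
33. n15.key = 2  [C₀.key - 14]
34. n15.idx = true  [C₀.fin == false]
35. n16.wid = false  [terminal]
36. n15.lim = 11  [C.key * 2 + 7]
37. n17.lab = 13  [terminal]
38. n8.lim = 27  [27]
39. n18.lab = 8  [terminal]
40. n0.off = false  [C.lim == S.sig]
41. n0.lab = true  [true]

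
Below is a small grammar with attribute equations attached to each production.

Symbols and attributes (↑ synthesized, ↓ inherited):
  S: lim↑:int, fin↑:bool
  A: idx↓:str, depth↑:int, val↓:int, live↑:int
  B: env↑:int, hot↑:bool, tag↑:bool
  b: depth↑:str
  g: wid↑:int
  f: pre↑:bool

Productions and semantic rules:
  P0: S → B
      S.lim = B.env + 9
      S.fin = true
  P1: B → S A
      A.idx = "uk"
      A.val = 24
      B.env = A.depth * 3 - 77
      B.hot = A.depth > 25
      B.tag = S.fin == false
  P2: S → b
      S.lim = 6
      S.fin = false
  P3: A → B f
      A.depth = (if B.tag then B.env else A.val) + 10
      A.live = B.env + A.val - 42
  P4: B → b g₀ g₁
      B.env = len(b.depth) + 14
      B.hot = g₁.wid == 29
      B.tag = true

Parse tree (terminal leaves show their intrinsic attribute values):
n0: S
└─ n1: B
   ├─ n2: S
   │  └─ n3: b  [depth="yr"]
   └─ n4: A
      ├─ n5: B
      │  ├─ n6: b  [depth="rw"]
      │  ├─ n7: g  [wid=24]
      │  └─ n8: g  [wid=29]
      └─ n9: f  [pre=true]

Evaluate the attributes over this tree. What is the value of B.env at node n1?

1

1. n3.depth = "yr"  [terminal]
2. n2.lim = 6  [6]
3. n2.fin = false  [false]
4. n4.idx = "uk"  ["uk"]
5. n4.val = 24  [24]
6. n6.depth = "rw"  [terminal]
7. n7.wid = 24  [terminal]
8. n8.wid = 29  [terminal]
9. n5.env = 16  [len(b.depth) + 14]
10. n5.hot = true  [g₁.wid == 29]
11. n5.tag = true  [true]
12. n9.pre = true  [terminal]
13. n4.depth = 26  [(if B.tag then B.env else A.val) + 10]
14. n4.live = -2  [B.env + A.val - 42]
15. n1.env = 1  [A.depth * 3 - 77]
16. n1.hot = true  [A.depth > 25]
17. n1.tag = true  [S.fin == false]
18. n0.lim = 10  [B.env + 9]
19. n0.fin = true  [true]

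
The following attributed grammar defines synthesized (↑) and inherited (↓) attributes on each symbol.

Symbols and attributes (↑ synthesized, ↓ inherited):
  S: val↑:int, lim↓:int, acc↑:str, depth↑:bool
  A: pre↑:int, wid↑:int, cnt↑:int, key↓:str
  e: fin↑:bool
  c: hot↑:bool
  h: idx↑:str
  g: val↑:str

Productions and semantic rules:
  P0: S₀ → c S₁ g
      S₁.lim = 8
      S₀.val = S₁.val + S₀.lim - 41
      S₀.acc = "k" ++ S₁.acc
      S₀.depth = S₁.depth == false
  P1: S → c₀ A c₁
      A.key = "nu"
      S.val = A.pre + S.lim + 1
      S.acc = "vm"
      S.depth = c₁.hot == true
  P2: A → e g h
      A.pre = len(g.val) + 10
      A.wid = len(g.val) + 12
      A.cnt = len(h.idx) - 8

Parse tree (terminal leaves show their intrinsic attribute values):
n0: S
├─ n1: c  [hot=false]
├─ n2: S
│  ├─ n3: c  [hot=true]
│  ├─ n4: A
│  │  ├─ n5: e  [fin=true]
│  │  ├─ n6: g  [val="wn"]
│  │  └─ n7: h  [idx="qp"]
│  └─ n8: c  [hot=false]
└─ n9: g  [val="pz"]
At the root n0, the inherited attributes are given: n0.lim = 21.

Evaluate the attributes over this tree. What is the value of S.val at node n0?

1

1. n0.lim = 21  [given at root]
2. n1.hot = false  [terminal]
3. n2.lim = 8  [8]
4. n3.hot = true  [terminal]
5. n4.key = "nu"  ["nu"]
6. n5.fin = true  [terminal]
7. n6.val = "wn"  [terminal]
8. n7.idx = "qp"  [terminal]
9. n4.pre = 12  [len(g.val) + 10]
10. n4.wid = 14  [len(g.val) + 12]
11. n4.cnt = -6  [len(h.idx) - 8]
12. n8.hot = false  [terminal]
13. n2.val = 21  [A.pre + S.lim + 1]
14. n2.acc = "vm"  ["vm"]
15. n2.depth = false  [c₁.hot == true]
16. n9.val = "pz"  [terminal]
17. n0.val = 1  [S₁.val + S₀.lim - 41]
18. n0.acc = "kvm"  ["k" ++ S₁.acc]
19. n0.depth = true  [S₁.depth == false]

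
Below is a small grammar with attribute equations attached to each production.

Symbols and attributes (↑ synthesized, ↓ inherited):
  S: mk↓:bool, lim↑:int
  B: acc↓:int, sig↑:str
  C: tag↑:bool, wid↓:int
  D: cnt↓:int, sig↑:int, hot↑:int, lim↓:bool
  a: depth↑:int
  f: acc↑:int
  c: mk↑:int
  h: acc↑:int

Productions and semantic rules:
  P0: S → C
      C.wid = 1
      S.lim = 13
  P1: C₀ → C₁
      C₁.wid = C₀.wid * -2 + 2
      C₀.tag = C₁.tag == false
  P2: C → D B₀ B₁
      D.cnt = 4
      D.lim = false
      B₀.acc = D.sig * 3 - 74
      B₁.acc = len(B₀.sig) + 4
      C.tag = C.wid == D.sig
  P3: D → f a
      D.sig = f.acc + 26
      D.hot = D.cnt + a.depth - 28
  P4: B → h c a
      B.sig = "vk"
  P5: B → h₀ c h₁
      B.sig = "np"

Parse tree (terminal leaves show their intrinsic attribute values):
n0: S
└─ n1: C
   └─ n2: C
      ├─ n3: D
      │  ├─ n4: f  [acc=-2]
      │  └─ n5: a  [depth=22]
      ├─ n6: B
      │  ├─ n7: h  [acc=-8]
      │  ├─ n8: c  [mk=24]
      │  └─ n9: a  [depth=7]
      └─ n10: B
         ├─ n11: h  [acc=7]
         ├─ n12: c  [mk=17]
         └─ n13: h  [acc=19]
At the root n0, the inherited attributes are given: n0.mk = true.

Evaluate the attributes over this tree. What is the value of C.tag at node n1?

1. n0.mk = true  [given at root]
2. n1.wid = 1  [1]
3. n2.wid = 0  [C₀.wid * -2 + 2]
4. n3.cnt = 4  [4]
5. n3.lim = false  [false]
6. n4.acc = -2  [terminal]
7. n5.depth = 22  [terminal]
8. n3.sig = 24  [f.acc + 26]
9. n3.hot = -2  [D.cnt + a.depth - 28]
10. n6.acc = -2  [D.sig * 3 - 74]
11. n7.acc = -8  [terminal]
12. n8.mk = 24  [terminal]
13. n9.depth = 7  [terminal]
14. n6.sig = "vk"  ["vk"]
15. n10.acc = 6  [len(B₀.sig) + 4]
16. n11.acc = 7  [terminal]
17. n12.mk = 17  [terminal]
18. n13.acc = 19  [terminal]
19. n10.sig = "np"  ["np"]
20. n2.tag = false  [C.wid == D.sig]
21. n1.tag = true  [C₁.tag == false]
22. n0.lim = 13  [13]

true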